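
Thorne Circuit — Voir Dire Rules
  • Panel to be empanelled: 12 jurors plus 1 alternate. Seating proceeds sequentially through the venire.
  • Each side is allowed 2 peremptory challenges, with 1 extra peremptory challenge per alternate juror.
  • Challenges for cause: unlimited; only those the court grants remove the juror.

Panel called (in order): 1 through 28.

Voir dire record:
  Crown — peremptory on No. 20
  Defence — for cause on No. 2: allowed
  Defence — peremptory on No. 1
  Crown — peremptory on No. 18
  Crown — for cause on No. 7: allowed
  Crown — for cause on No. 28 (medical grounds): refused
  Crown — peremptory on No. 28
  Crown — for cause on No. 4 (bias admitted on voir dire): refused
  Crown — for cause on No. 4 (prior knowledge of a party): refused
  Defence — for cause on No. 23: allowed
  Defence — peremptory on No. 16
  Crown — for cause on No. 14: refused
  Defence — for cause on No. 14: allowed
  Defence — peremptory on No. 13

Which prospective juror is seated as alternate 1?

21

Removed: #1, #2, #7, #13, #14, #16, #18, #20, #23, #28. (#4 stays — for-cause denied.)
Filling seats in venire order through position 13: #3, #4, #5, #6, #8, #9, #10, #11, #12, #15, #17, #19, #21.
So alternate 1 is #21.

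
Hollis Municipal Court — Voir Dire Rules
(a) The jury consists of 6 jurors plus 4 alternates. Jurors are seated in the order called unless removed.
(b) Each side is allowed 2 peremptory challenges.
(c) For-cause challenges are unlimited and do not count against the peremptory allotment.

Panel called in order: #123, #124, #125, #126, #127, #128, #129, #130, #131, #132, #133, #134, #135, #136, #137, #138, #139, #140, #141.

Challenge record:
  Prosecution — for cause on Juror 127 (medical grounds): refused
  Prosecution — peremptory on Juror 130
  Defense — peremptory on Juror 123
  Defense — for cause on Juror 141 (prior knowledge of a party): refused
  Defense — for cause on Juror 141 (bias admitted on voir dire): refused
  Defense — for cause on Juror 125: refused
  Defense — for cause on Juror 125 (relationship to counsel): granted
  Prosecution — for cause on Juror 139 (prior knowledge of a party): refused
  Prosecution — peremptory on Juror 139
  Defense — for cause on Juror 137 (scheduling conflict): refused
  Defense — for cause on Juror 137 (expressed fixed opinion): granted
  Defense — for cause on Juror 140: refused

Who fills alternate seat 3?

134

Removed: #123, #125, #130, #137, #139. (#127, #140, #141 stay — for-cause denied.)
Seating in order: seats 1–6 → #124, #126, #127, #128, #129, #131; alternates → #132, #133, #134, #135.
So alternate 3 is #134.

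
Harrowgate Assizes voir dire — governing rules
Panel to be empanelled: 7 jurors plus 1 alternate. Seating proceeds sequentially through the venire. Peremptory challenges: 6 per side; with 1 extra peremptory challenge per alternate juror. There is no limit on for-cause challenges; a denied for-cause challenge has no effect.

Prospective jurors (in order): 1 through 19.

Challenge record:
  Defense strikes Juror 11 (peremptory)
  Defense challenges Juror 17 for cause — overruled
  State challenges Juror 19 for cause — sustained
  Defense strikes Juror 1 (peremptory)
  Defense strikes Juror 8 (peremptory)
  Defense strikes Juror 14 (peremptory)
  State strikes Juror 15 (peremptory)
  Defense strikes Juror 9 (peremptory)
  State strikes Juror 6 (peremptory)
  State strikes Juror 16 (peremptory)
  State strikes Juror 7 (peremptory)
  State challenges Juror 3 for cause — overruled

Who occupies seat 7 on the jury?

Removed: #1, #6, #7, #8, #9, #11, #14, #15, #16, #19. (#3, #17 stay — for-cause denied.)
Filling seats in venire order through position 7: #2, #3, #4, #5, #10, #12, #13.
So seat 7 is #13.

13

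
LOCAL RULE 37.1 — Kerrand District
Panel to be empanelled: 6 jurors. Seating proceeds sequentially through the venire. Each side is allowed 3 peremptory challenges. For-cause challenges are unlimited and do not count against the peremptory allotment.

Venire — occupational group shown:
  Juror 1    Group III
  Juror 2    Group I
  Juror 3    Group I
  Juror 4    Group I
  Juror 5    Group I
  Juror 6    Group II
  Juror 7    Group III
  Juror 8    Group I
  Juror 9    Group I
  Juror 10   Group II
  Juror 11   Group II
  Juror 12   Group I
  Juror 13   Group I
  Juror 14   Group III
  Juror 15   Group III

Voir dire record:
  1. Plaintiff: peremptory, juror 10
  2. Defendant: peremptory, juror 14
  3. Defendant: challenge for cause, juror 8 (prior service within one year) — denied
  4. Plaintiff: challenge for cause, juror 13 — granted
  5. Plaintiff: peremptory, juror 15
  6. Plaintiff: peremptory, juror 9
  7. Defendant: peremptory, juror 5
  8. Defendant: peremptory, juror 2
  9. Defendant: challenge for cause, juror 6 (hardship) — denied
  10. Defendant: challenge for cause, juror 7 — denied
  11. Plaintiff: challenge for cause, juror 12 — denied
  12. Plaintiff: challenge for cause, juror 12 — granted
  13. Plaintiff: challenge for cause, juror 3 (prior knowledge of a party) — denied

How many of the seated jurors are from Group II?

1

Removed: #2, #5, #9, #10, #12, #13, #14, #15.
Seated jurors 1–6: #1, #3, #4, #6, #7, #8.
Of those, in Group II: #6 → 1.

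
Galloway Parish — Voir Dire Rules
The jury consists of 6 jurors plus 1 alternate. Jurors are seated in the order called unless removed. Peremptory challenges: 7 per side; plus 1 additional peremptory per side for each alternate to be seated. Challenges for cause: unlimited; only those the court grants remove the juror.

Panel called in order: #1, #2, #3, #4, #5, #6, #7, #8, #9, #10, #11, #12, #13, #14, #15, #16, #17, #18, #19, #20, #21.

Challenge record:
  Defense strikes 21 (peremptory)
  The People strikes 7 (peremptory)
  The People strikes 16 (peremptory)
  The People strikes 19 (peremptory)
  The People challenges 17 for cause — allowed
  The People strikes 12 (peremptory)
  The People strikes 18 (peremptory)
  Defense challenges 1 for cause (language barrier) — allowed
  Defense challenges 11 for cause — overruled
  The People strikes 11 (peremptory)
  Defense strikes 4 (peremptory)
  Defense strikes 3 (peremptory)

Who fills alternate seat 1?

13

Removed: #1, #3, #4, #7, #11, #12, #16, #17, #18, #19, #21.
Seating in order: seats 1–6 → #2, #5, #6, #8, #9, #10; alternates → #13.
So alternate 1 is #13.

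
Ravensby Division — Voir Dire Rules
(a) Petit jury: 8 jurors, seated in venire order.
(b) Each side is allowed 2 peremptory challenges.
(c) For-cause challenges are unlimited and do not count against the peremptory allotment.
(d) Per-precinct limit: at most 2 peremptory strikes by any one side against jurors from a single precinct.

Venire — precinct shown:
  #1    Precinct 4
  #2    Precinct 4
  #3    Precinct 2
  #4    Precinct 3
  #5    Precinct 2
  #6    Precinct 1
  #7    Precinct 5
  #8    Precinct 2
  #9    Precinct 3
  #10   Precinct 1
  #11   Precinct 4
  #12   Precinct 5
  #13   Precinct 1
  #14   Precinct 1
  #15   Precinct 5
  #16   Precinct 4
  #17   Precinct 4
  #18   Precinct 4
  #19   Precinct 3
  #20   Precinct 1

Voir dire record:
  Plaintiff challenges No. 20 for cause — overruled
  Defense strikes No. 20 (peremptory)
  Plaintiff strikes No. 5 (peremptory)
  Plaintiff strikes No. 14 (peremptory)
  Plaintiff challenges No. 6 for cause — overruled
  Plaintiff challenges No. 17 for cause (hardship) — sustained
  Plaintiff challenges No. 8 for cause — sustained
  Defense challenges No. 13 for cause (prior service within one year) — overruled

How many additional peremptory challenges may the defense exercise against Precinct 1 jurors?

1

Defense peremptories so far: #20 — 1 of 2 used, 1 left overall.
Against Precinct 1: #20 — 1 used; per-precinct cap 2 leaves 1.
Binding limit: min(1, 1) = 1.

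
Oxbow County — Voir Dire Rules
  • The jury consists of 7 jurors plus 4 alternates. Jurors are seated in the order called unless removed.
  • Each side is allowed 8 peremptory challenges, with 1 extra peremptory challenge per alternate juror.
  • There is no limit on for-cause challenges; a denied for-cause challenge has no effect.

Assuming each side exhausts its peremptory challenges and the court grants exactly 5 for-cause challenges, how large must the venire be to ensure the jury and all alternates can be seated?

Seats to fill: 7 + 4 alternates = 11.
Peremptories: 8 + 1×4 = 12 per side × 2 sides = 24.
For-cause removals: 5.
Minimum venire: 11 + 24 + 5 = 40.

40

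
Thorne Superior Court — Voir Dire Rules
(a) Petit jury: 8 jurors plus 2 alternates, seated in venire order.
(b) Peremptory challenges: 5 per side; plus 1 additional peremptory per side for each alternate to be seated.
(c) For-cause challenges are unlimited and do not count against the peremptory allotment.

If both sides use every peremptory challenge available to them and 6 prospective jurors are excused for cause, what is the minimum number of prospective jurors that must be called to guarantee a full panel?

30

Seats to fill: 8 + 2 alternates = 10.
Peremptories: 5 + 1×2 = 7 per side × 2 sides = 14.
For-cause removals: 6.
Minimum venire: 10 + 14 + 6 = 30.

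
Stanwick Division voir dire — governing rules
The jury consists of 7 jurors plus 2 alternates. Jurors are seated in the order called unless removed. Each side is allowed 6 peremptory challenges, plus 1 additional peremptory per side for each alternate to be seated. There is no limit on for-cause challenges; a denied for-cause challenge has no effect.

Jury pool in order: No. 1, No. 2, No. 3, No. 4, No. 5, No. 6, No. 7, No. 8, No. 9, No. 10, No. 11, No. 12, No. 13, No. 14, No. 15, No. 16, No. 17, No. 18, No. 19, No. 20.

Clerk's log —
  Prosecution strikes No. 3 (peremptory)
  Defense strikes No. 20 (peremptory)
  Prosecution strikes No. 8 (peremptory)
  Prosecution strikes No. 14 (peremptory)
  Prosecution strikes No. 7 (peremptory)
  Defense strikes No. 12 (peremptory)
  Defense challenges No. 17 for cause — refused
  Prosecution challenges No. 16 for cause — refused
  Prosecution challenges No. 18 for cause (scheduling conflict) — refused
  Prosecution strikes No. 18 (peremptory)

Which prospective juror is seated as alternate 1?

Removed: #3, #7, #8, #12, #14, #18, #20. (#16, #17 stay — for-cause denied.)
Seating in order: seats 1–7 → #1, #2, #4, #5, #6, #9, #10; alternates → #11, #13.
So alternate 1 is #11.

11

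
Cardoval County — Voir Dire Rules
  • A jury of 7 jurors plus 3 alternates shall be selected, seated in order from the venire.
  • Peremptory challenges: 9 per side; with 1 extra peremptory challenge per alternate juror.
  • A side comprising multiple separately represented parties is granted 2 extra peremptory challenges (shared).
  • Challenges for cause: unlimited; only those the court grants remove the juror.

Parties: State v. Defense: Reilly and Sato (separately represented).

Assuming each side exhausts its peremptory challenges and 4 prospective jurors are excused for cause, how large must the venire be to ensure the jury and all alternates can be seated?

Seats to fill: 7 + 3 alternates = 10.
Peremptories — State: 9 + 1×3 = 12; Defense: 9 + 1×3 + 2 = 14; total 26.
For-cause removals: 4.
Minimum venire: 10 + 26 + 4 = 40.

40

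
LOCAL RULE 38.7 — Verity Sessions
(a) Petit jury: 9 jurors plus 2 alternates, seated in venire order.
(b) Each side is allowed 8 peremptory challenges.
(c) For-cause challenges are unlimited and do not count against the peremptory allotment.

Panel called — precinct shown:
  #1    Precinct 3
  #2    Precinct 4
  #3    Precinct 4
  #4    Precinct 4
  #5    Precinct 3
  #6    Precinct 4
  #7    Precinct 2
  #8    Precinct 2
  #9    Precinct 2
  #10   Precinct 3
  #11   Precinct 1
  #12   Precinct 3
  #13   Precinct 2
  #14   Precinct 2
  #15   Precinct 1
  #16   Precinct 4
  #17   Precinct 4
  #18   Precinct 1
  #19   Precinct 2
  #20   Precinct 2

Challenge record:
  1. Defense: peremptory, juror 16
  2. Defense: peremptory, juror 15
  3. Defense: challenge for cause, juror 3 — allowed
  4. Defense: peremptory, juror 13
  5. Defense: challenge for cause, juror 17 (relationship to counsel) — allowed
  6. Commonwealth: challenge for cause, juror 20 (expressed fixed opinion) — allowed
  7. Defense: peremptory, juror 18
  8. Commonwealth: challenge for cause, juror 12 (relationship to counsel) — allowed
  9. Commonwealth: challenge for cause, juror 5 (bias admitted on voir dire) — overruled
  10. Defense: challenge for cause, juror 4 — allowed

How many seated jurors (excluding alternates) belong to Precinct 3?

Removed: #3, #4, #12, #13, #15, #16, #17, #18, #20.
Seated jurors 1–9: #1, #2, #5, #6, #7, #8, #9, #10, #11 (alternates #14, #19 not counted).
Of those, in Precinct 3: #1, #5, #10 → 3.

3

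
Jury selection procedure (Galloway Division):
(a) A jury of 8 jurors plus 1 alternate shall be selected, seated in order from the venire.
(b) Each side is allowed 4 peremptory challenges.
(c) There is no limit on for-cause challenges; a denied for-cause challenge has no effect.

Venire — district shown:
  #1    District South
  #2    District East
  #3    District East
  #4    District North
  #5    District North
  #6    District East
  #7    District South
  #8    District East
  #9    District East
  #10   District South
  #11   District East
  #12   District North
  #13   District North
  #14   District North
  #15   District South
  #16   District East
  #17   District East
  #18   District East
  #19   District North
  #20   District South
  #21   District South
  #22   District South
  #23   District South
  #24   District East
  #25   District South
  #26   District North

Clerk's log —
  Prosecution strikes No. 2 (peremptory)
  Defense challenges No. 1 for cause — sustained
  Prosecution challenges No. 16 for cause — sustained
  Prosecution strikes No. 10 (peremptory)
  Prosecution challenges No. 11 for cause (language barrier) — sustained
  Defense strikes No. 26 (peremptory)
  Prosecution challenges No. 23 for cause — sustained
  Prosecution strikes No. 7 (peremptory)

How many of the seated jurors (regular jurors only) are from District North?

4

Removed: #1, #2, #7, #10, #11, #16, #23, #26.
Seated jurors 1–8: #3, #4, #5, #6, #8, #9, #12, #13 (alternates #14 not counted).
Of those, in District North: #4, #5, #12, #13 → 4.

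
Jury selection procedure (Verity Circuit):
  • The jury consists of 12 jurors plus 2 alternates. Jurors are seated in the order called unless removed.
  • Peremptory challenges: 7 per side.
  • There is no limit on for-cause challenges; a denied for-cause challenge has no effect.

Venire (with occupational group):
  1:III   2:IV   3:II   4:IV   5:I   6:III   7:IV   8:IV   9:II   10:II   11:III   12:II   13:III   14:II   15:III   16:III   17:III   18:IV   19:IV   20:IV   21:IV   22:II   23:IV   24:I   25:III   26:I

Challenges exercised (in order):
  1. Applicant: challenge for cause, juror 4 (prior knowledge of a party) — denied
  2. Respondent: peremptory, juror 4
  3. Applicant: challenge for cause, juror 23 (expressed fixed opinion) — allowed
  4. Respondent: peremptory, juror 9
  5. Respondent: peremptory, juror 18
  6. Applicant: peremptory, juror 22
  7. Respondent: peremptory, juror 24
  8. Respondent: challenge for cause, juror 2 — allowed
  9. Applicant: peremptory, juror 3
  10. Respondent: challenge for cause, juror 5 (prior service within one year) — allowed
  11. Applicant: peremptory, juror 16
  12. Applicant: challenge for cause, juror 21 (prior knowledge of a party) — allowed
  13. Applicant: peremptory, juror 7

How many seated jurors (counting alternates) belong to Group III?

Removed: #2, #3, #4, #5, #7, #9, #16, #18, #21, #22, #23, #24.
Seated (14 incl. alternates): #1, #6, #8, #10, #11, #12, #13, #14, #15, #17, #19, #20, #25, #26.
Of those, in Group III: #1, #6, #11, #13, #15, #17, #25 → 7.

7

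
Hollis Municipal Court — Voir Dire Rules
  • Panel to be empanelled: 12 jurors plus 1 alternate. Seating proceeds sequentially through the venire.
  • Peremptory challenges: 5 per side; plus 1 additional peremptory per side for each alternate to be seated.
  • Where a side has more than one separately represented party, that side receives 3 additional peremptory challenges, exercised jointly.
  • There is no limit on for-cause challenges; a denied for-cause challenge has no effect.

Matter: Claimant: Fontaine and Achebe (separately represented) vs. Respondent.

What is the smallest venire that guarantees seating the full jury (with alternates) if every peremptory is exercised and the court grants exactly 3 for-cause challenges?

31

Seats to fill: 12 + 1 alternates = 13.
Peremptories — Claimant: 5 + 1×1 + 3 = 9; Respondent: 5 + 1×1 = 6; total 15.
For-cause removals: 3.
Minimum venire: 13 + 15 + 3 = 31.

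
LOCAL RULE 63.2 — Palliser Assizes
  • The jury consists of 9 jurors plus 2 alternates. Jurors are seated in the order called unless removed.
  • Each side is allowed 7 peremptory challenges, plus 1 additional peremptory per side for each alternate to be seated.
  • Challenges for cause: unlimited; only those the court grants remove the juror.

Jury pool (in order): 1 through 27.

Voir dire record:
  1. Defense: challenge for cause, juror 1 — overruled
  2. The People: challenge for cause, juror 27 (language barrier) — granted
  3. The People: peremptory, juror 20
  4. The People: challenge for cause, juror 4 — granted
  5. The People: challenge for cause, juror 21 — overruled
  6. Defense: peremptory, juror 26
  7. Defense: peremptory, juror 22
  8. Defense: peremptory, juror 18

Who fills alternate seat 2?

12

Removed: #4, #18, #20, #22, #26, #27. (#1, #21 stay — for-cause denied.)
Seating in order: seats 1–9 → #1, #2, #3, #5, #6, #7, #8, #9, #10; alternates → #11, #12.
So alternate 2 is #12.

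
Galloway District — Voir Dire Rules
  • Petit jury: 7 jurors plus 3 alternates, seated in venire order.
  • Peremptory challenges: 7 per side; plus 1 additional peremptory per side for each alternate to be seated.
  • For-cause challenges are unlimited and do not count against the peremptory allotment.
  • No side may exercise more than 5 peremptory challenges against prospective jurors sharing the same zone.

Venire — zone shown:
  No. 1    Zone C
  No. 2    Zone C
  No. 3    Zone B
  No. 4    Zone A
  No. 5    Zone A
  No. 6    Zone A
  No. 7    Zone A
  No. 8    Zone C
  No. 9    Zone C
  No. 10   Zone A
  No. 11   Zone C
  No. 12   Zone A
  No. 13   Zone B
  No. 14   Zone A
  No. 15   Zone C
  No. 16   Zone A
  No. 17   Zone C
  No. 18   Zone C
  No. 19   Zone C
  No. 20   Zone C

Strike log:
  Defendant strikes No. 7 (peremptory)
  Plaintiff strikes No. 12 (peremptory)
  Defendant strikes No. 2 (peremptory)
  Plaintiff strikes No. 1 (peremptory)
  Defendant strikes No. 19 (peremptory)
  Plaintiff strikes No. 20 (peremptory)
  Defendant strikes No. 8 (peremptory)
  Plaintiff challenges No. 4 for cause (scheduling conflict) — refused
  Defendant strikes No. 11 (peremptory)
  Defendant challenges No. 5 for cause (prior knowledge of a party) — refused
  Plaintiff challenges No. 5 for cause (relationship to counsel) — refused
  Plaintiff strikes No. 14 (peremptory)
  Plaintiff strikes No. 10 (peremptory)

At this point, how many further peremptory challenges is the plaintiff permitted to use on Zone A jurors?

Plaintiff peremptories so far: #12, #1, #20, #14, #10 — 5 of 10 used, 5 left overall.
Against Zone A: #12, #14, #10 — 3 used; per-zone cap 5 leaves 2.
Binding limit: min(5, 2) = 2.

2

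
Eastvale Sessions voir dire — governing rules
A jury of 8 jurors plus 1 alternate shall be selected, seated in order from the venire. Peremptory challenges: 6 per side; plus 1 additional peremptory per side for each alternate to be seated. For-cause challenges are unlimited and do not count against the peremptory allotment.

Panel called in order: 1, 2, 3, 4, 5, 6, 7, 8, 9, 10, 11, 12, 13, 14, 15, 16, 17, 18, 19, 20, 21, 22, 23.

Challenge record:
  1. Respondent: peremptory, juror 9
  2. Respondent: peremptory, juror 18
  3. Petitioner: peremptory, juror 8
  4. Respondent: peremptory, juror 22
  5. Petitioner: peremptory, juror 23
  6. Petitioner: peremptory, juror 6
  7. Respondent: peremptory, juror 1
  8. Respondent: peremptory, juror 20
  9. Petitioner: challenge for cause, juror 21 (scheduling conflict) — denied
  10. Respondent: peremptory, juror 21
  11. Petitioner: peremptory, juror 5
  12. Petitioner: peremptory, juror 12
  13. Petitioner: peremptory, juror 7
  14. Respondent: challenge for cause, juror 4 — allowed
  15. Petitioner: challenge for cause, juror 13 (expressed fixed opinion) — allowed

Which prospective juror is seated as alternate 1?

Removed: #1, #4, #5, #6, #7, #8, #9, #12, #13, #18, #20, #21, #22, #23.
Filling seats in venire order through position 9: #2, #3, #10, #11, #14, #15, #16, #17, #19.
So alternate 1 is #19.

19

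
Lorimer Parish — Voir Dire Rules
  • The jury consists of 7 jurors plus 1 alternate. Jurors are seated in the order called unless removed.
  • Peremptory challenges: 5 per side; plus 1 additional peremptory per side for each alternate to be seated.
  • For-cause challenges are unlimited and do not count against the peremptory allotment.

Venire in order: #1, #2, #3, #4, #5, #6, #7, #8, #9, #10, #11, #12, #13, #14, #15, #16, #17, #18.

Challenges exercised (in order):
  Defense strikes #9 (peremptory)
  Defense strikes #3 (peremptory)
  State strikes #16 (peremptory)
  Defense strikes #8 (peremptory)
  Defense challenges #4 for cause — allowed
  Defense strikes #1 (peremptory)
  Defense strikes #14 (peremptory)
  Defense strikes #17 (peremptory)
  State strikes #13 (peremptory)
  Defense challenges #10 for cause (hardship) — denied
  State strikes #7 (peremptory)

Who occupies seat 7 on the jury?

15

Removed: #1, #3, #4, #7, #8, #9, #13, #14, #16, #17. (#10 stays — for-cause denied.)
Filling seats in venire order through position 7: #2, #5, #6, #10, #11, #12, #15.
So seat 7 is #15.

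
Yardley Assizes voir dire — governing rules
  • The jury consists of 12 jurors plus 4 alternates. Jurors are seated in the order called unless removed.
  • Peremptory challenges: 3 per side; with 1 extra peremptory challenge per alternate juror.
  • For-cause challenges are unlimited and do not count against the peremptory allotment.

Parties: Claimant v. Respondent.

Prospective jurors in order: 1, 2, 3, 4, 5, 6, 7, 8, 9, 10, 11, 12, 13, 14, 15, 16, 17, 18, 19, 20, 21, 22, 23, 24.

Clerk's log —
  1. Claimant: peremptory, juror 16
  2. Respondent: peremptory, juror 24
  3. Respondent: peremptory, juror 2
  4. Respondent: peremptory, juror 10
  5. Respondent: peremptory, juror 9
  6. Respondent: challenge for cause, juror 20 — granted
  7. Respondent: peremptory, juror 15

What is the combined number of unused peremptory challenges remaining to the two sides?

Claimant allotment: 3 base + 1 × 4 alternates = 7. Respondent allotment: 3 base + 1 × 4 alternates = 7.
Claimant peremptories used: #16 — 1.
Respondent peremptories used: #24, #2, #10, #9, #15 — 5 (the for-cause on #20 doesn't count).
Remaining: (7 − 1) + (7 − 5) = 8.

8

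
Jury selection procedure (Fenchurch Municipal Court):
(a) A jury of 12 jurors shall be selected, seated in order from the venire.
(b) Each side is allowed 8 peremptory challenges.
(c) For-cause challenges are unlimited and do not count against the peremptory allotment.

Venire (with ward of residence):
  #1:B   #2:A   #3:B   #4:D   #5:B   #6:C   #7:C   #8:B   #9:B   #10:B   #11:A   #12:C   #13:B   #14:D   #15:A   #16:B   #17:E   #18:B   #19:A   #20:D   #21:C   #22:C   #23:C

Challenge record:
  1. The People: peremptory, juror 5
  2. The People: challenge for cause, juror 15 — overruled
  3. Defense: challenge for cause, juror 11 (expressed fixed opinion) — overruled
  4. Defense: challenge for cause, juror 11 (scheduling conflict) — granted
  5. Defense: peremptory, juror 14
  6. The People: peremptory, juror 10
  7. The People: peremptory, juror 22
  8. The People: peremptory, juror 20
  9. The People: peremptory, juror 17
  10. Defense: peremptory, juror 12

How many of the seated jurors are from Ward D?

1

Removed: #5, #10, #11, #12, #14, #17, #20, #22.
Seated jurors 1–12: #1, #2, #3, #4, #6, #7, #8, #9, #13, #15, #16, #18.
Of those, in Ward D: #4 → 1.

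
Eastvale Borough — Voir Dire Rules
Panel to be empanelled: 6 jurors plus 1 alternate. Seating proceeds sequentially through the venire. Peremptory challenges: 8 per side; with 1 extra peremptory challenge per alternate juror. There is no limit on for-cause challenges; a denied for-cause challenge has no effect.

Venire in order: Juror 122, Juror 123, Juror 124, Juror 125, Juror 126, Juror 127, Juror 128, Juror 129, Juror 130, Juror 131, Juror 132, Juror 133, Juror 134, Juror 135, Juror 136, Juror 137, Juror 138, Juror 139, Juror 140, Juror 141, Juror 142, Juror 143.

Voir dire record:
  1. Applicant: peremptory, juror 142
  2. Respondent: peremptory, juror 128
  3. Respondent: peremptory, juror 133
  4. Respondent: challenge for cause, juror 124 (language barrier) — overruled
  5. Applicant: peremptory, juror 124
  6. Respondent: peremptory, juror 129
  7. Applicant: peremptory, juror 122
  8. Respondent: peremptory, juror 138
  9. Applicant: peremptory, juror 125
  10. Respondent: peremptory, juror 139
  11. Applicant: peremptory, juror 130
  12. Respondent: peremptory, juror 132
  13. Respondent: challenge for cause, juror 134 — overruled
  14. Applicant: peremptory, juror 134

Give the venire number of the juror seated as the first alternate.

137

Removed: #122, #124, #125, #128, #129, #130, #132, #133, #134, #138, #139, #142.
Seating in order: seats 1–6 → #123, #126, #127, #131, #135, #136; alternates → #137.
So alternate 1 is #137.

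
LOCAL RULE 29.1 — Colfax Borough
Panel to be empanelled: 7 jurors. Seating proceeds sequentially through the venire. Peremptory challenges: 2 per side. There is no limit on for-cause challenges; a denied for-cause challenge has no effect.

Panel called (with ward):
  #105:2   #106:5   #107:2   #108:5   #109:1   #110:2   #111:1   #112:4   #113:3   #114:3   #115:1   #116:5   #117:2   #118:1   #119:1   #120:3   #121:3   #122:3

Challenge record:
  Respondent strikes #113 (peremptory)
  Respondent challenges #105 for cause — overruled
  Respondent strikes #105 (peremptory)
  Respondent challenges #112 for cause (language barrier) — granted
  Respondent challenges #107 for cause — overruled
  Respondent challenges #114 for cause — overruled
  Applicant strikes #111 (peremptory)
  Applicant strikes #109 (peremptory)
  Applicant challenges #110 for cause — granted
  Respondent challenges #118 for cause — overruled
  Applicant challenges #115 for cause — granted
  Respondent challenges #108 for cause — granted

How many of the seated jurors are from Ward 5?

Removed: #105, #108, #109, #110, #111, #112, #113, #115.
Seated jurors 1–7: #106, #107, #114, #116, #117, #118, #119.
Of those, in Ward 5: #106, #116 → 2.

2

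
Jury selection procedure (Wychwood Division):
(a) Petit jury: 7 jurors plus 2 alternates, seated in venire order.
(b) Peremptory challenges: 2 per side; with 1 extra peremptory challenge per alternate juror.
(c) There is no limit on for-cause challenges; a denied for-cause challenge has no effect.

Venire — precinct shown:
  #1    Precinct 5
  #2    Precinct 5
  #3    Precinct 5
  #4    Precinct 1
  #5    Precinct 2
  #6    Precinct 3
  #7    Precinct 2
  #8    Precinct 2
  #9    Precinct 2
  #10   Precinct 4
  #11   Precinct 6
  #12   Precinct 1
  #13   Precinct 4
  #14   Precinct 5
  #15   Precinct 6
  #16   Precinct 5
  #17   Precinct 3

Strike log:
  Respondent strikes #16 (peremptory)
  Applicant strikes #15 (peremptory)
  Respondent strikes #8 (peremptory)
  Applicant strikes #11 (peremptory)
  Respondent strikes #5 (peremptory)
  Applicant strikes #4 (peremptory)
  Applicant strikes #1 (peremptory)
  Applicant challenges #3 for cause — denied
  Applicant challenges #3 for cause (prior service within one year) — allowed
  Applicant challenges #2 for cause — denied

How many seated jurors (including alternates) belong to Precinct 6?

Removed: #1, #3, #4, #5, #8, #11, #15, #16.
Seated (9 incl. alternates): #2, #6, #7, #9, #10, #12, #13, #14, #17.
None of those are in Precinct 6 → 0.

0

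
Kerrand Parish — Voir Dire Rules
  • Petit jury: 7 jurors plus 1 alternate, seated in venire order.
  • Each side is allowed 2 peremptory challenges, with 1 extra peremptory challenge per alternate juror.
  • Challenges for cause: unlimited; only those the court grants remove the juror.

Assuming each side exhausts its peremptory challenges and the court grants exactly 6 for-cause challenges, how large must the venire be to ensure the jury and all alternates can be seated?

20

Seats to fill: 7 + 1 alternates = 8.
Peremptories: 2 + 1×1 = 3 per side × 2 sides = 6.
For-cause removals: 6.
Minimum venire: 8 + 6 + 6 = 20.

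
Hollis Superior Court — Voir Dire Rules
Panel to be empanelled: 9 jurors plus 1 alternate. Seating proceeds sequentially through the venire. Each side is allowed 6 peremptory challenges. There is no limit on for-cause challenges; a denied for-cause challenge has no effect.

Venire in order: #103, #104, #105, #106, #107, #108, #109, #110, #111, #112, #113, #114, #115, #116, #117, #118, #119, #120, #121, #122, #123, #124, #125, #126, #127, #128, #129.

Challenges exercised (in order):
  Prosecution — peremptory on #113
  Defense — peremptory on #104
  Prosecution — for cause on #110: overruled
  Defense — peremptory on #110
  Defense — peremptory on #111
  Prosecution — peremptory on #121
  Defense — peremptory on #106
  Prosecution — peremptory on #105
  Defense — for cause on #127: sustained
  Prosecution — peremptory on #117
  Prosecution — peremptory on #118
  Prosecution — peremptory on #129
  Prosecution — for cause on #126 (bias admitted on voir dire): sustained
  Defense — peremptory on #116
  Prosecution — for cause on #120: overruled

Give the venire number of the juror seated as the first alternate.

Removed: #104, #105, #106, #110, #111, #113, #116, #117, #118, #121, #126, #127, #129. (#120 stays — for-cause denied.)
Seating in order: seats 1–9 → #103, #107, #108, #109, #112, #114, #115, #119, #120; alternates → #122.
So alternate 1 is #122.

122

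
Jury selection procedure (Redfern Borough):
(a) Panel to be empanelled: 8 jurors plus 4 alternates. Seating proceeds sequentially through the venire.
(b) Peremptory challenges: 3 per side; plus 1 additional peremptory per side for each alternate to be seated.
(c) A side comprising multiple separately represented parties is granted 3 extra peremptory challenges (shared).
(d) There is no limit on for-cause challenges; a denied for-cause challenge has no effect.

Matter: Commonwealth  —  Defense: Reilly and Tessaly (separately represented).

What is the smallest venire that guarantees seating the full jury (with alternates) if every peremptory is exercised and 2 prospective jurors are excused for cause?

Seats to fill: 8 + 4 alternates = 12.
Peremptories — Commonwealth: 3 + 1×4 = 7; Defense: 3 + 1×4 + 3 = 10; total 17.
For-cause removals: 2.
Minimum venire: 12 + 17 + 2 = 31.

31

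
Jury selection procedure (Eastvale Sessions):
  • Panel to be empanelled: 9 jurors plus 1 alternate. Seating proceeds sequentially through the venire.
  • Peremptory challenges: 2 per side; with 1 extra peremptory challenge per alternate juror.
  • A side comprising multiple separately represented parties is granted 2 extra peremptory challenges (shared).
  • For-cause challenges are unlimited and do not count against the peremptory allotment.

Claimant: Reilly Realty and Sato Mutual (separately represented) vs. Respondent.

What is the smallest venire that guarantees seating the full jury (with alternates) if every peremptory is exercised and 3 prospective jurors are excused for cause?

21

Seats to fill: 9 + 1 alternates = 10.
Peremptories — Claimant: 2 + 1×1 + 2 = 5; Respondent: 2 + 1×1 = 3; total 8.
For-cause removals: 3.
Minimum venire: 10 + 8 + 3 = 21.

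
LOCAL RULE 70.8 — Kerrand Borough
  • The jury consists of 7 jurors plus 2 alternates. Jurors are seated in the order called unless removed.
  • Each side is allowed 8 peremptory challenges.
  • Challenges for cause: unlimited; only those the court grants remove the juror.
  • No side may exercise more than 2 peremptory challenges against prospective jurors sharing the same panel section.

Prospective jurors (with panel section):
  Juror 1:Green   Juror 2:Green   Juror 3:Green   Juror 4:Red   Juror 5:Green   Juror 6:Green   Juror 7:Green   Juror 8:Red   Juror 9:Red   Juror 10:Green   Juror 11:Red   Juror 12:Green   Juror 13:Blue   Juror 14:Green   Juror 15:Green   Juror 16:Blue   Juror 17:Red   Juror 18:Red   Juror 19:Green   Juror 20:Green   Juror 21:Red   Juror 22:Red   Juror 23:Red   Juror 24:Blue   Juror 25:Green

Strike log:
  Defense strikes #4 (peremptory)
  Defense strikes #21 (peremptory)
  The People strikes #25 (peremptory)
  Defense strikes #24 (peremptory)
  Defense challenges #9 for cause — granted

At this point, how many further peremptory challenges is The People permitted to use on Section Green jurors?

1

The People peremptories so far: #25 — 1 of 8 used, 7 left overall.
Against Section Green: #25 — 1 used; per-section cap 2 leaves 1.
Binding limit: min(7, 1) = 1.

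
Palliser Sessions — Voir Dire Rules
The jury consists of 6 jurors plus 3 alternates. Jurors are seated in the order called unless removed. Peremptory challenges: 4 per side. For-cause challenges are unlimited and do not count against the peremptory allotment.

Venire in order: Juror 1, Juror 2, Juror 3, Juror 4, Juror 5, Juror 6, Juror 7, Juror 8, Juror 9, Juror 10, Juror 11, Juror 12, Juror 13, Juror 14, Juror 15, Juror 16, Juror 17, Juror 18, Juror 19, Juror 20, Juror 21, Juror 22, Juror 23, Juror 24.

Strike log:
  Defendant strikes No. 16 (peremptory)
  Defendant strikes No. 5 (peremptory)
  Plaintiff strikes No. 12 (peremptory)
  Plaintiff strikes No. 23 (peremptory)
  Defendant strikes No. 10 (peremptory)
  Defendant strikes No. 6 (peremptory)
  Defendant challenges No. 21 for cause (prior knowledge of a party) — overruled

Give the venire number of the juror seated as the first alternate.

Removed: #5, #6, #10, #12, #16, #23. (#21 stays — for-cause denied.)
Seating in order: seats 1–6 → #1, #2, #3, #4, #7, #8; alternates → #9, #11, #13.
So alternate 1 is #9.

9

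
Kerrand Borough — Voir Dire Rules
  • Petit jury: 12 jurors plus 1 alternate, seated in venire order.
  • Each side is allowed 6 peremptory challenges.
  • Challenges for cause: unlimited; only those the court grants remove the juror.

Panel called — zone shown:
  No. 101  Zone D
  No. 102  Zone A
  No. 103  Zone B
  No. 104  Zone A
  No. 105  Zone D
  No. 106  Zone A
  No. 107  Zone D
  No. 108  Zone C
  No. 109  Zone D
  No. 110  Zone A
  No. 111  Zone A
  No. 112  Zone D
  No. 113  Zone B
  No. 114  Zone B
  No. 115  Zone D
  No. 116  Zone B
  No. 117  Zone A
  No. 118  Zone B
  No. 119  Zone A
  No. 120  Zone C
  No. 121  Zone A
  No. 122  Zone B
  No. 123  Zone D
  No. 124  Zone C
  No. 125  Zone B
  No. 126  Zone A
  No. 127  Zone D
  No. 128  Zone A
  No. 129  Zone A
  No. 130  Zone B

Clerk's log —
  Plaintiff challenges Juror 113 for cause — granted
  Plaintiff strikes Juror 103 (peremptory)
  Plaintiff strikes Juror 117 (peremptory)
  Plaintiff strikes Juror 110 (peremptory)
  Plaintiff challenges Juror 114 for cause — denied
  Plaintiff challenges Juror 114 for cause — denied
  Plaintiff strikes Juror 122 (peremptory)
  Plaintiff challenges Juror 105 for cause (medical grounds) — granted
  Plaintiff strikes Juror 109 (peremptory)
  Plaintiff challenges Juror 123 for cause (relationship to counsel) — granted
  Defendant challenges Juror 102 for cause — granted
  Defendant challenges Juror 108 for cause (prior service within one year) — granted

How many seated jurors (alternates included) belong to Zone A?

5

Removed: #102, #103, #105, #108, #109, #110, #113, #117, #122, #123.
Seated (13 incl. alternates): #101, #104, #106, #107, #111, #112, #114, #115, #116, #118, #119, #120, #121.
Of those, in Zone A: #104, #106, #111, #119, #121 → 5.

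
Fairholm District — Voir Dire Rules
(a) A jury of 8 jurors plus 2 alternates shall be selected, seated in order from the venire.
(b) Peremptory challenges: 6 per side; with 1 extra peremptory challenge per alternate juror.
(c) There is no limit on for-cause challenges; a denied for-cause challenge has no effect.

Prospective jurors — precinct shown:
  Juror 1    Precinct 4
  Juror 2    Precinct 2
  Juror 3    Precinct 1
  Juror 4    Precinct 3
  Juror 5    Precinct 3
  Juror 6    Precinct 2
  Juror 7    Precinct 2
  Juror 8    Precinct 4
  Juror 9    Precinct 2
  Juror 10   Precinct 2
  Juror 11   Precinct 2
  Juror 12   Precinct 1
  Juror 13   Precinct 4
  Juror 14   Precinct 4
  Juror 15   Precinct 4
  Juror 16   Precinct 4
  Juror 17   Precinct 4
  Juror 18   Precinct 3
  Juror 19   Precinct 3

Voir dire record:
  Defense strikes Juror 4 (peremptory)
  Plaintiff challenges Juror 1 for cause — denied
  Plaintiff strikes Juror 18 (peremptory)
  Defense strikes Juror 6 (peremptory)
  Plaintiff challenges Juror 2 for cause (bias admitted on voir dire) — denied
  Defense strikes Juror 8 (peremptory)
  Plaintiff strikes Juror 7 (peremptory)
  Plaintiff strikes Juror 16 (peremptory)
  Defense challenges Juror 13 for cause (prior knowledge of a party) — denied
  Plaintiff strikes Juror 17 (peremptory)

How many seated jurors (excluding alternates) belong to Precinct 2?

4

Removed: #4, #6, #7, #8, #16, #17, #18.
Seated jurors 1–8: #1, #2, #3, #5, #9, #10, #11, #12 (alternates #13, #14 not counted).
Of those, in Precinct 2: #2, #9, #10, #11 → 4.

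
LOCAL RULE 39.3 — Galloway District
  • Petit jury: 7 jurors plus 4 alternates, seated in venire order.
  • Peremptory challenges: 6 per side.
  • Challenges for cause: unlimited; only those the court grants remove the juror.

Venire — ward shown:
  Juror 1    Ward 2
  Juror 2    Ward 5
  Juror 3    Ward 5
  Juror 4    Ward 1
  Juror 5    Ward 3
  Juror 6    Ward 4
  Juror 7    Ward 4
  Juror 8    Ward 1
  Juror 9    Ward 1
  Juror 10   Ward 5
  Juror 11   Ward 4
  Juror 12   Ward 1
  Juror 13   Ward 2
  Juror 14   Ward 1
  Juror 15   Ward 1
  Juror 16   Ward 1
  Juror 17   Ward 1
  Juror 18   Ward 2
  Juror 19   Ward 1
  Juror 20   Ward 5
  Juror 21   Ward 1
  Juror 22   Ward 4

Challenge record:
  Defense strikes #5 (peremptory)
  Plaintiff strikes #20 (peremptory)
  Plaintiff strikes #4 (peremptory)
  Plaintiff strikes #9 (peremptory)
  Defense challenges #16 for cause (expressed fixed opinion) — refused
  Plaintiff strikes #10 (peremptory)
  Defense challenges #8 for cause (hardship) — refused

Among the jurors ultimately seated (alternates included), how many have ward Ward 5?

Removed: #4, #5, #9, #10, #20.
Seated (11 incl. alternates): #1, #2, #3, #6, #7, #8, #11, #12, #13, #14, #15.
Of those, in Ward 5: #2, #3 → 2.

2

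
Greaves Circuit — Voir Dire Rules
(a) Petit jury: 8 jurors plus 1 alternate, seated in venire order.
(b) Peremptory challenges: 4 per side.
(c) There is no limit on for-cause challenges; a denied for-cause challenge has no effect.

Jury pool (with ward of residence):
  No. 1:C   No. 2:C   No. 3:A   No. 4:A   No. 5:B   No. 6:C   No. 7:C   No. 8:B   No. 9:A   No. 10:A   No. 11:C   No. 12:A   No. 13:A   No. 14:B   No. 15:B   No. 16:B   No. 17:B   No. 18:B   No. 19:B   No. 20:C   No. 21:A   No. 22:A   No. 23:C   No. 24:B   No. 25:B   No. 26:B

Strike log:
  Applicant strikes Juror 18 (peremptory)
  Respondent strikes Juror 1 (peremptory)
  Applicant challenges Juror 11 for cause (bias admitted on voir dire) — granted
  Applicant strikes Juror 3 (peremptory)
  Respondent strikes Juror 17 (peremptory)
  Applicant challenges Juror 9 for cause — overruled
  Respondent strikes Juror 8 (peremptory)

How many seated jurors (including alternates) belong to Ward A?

5

Removed: #1, #3, #8, #11, #17, #18.
Seated (9 incl. alternates): #2, #4, #5, #6, #7, #9, #10, #12, #13.
Of those, in Ward A: #4, #9, #10, #12, #13 → 5.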